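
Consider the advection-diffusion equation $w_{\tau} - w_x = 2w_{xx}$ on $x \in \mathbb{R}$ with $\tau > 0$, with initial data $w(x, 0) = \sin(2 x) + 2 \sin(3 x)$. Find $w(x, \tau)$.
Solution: Moving frame: $\eta = x + \tau$, $\sigma = \tau$, $w = u(\eta,\sigma)$, so $w_{\tau} = u_{\sigma} + u_{\eta}$ and $w_{xx} = u_{\eta\eta}$.
Hence $w_{\tau} - w_x = u_{\sigma}$ and the PDE becomes the heat equation $u_{\sigma} = 2u_{\eta\eta}$ on $\eta \in \mathbb{R}$.
Initial data: $u(\eta,0) = w(\eta,0) = \sin(2 \eta) + 2 \sin(3 \eta)$. Each mode $\sin(n\eta)$ decays as $e^{-2n^2\sigma}$ on $\mathbb{R}$, so $u(\eta,\sigma) = \sum c_n e^{-2n^2\sigma} \sin(n\eta)$ with $c_2=1, c_3=2$: $u(\eta,\sigma) = e^{-8 \sigma} \sin(2 \eta) + 2 e^{-18 \sigma} \sin(3 \eta)$.
Substituting back: $w(x,\tau) = u(x + \tau, \tau)$.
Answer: $w(x, \tau) = e^{-8 \tau} \sin(2 \tau + 2 x) + 2 e^{-18 \tau} \sin(3 \tau + 3 x)$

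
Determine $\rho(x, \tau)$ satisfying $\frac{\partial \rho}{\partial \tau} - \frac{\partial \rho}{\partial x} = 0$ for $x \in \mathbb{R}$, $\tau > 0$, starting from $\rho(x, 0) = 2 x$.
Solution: By characteristics ($dx/d\tau = -1$), $\rho(x,\tau) = f(x + \tau)$ with $f = \rho( \cdot , 0)$.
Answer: $\rho(x, \tau) = 2 \tau + 2 x$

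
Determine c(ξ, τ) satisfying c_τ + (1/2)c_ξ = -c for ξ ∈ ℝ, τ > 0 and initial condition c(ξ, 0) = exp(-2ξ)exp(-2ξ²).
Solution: Substitute c = exp(-2ξ)u.
Then c_ξ = exp(-2ξ)(u_ξ - 2u), c_τ = exp(-2ξ)u_τ; substituting and dividing by exp(-2ξ), the lower-order terms cancel: u_τ + (1/2)u_ξ = 0 (standard advection equation).
Data for u: u(ξ,0) = exp(2ξ)c(ξ,0) = exp(-2ξ²).
By characteristics (dξ/dτ = 1/2), u(ξ,τ) = f(ξ - (1/2)τ) with f = u(·, 0).
So u(ξ,τ) = exp(-2(ξ - τ/2)²), and c(ξ,τ) = exp(-2ξ)u(ξ,τ).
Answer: c(ξ, τ) = exp(-2ξ)exp(-2(ξ - τ/2)²)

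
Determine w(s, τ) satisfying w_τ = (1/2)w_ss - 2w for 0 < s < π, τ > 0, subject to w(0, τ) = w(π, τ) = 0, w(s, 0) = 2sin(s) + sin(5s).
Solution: Substitute w = exp(-2τ)u, i.e. u = exp(2τ)w.
By the product rule, w_τ = exp(-2τ)(u_τ - 2u), w_ss = exp(-2τ)u_ss.
Substituting into the PDE and dividing by exp(-2τ): u_τ - 2u = (1/2)u_ss - 2u.
The lower-order terms cancel, leaving the standard heat equation u_τ = (1/2)u_ss.
Initial data for u: u(s,0) = w(s,0) = 2sin(s) + sin(5s). The boundary conditions carry over: u(0,τ) = u(π,τ) = 0.
Solve for u:
  Using separation of variables u = X(s)T(τ):
  Eigenfunctions: sin(ns), n = 1, 2, 3, ...
  General solution: u(s, τ) = Σ c_n sin(ns) exp(-n² τ/2)
  Matching u(s,0) = 2sin(s) + sin(5s) term by term: c_1=2, c_5=1.
Hence u(s,τ) = 2exp(-τ/2)sin(s) + exp(-25τ/2)sin(5s).
Transform back: w(s,τ) = exp(-2τ)u(s,τ).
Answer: w(s, τ) = 2exp(-5τ/2)sin(s) + exp(-29τ/2)sin(5s)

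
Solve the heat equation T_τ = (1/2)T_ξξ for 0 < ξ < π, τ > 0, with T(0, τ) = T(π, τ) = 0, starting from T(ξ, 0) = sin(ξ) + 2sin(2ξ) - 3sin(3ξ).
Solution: Using separation of variables T = X(ξ)G(τ):
Eigenfunctions: sin(nξ), n = 1, 2, 3, ...
General solution: T(ξ, τ) = Σ c_n sin(nξ) exp(-n² τ/2)
Matching T(ξ,0) = sin(ξ) + 2sin(2ξ) - 3sin(3ξ) term by term: c_1=1, c_2=2, c_3=-3.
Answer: T(ξ, τ) = 2exp(-2τ)sin(2ξ) + exp(-τ/2)sin(ξ) - 3exp(-9τ/2)sin(3ξ)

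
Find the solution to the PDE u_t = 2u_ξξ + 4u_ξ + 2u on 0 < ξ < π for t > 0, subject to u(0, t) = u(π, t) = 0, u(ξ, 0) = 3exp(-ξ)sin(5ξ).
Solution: Substitute u = exp(-ξ)w.
Then u_ξ = exp(-ξ)(w_ξ - w), u_ξξ = exp(-ξ)(w_ξξ - 2w_ξ + w), u_t = exp(-ξ)w_t; substituting and dividing by exp(-ξ), the lower-order terms cancel: w_t = 2w_ξξ (standard heat equation).
Data for w: w(ξ,0) = exp(ξ)u(ξ,0) = 3sin(5ξ). The boundary conditions carry over: w(0,t) = w(π,t) = 0.
Separating variables: w = Σ c_n exp(-2n²t) sin(nξ). From w(ξ,0) = 3sin(5ξ): c_5=3.
So w(ξ,t) = 3exp(-50t)sin(5ξ), and u(ξ,t) = exp(-ξ)w(ξ,t).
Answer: u(ξ, t) = 3exp(-50t)exp(-ξ)sin(5ξ)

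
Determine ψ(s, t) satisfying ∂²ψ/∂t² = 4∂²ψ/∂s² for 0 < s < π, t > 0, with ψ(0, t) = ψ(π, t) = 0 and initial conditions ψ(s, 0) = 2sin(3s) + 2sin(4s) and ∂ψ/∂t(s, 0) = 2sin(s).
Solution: Using separation of variables ψ = X(s)T(t):
Eigenfunctions: sin(ns), n = 1, 2, 3, ...
General solution: ψ(s, t) = Σ [A_n cos(2n t) + B_n sin(2n t)] sin(ns)
From ψ(s,0) = 2sin(3s) + 2sin(4s): A_3=2, A_4=2. From ψ_t(s,0) = 2sin(s), using ψ_t(s,0) = Σ ω_n B_n sin(ns) with ω_n = 2n: B_1 = 2/2 = 1.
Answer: ψ(s, t) = sin(s)sin(2t) + 2sin(3s)cos(6t) + 2sin(4s)cos(8t)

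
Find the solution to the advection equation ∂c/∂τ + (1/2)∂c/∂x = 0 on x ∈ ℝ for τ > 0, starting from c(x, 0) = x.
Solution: By method of characteristics (waves move right with speed 1/2):
Along characteristics x - (1/2)τ = const, c is constant, so c(x,τ) = f(x - (1/2)τ) with f = c(·, 0).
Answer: c(x, τ) = x - (1/2)τ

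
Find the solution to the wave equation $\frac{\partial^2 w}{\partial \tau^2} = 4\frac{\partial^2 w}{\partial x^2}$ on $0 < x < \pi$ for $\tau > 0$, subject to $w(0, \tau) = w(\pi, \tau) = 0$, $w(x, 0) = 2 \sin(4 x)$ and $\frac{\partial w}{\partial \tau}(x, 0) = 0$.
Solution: Using separation of variables $w = X(x)T(\tau)$:
Eigenfunctions: $\sin(nx)$, $n = 1, 2, 3, \ldots$
General solution: $w(x, \tau) = \sum [A_n \cos(2n \tau) + B_n \sin(2n \tau)] \sin(nx)$
From $w(x,0) = 2 \sin(4 x)$: $A_4=2$. From $w_{\tau}(x,0) = 0$: all $B_n = 0$.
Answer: $w(x, \tau) = 2 \sin(4 x) \cos(8 \tau)$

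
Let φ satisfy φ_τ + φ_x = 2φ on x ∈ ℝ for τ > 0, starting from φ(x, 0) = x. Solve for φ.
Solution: Substitute φ = exp(2τ)u.
Then φ_τ = exp(2τ)(u_τ + 2u), φ_x = exp(2τ)u_x; substituting and dividing by exp(2τ), the lower-order terms cancel: u_τ + u_x = 0 (standard advection equation).
Data for u: u(x,0) = φ(x,0) = x.
By characteristics (dx/dτ = 1), u(x,τ) = f(x - τ) with f = u(·, 0).
So u(x,τ) = x - τ, and φ(x,τ) = exp(2τ)u(x,τ).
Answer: φ(x, τ) = xexp(2τ) - τexp(2τ)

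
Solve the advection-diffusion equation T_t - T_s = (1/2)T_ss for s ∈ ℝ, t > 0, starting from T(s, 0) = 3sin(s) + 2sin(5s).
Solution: Change to a moving frame: let η = s + t, σ = t and write T(s,t) = u(η,σ).
By the chain rule T_t = u_σ + u_η, T_s = u_η, T_ss = u_ηη.
Then T_t - T_s = u_σ: the advection term cancels and the PDE becomes the heat equation u_σ = (1/2)u_ηη on η ∈ ℝ.
Initial data: u(η,0) = T(η,0) = 3sin(η) + 2sin(5η).
On η ∈ ℝ each mode satisfies (sin(nη))″ = -n² sin(nη), so exp(-n²σ/2) sin(nη) solves the heat equation; by superposition u(η,σ) = Σ c_n exp(-n²σ/2) sin(nη).
Reading off the coefficients: c_1=3, c_5=2, so u(η,σ) = 3exp(-σ/2)sin(η) + 2exp(-25σ/2)sin(5η).
Substituting back η = s + t, σ = t: T(s,t) = u(s + t, t).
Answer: T(s, t) = 3exp(-t/2)sin(s + t) + 2exp(-25t/2)sin(5s + 5t)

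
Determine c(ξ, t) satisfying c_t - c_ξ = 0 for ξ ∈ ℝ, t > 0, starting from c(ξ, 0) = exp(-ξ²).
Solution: By method of characteristics (waves move left with speed 1):
Along characteristics ξ + t = const, c is constant, so c(ξ,t) = f(ξ + t) with f = c(·, 0).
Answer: c(ξ, t) = exp(-(t + ξ)²)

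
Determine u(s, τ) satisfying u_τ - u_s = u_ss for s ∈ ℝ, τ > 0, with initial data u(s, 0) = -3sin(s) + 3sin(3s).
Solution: Change to a moving frame: let η = s + τ, σ = τ and write u(s,τ) = w(η,σ).
By the chain rule u_τ = w_σ + w_η, u_s = w_η, u_ss = w_ηη.
Then u_τ - u_s = w_σ: the advection term cancels and the PDE becomes the heat equation w_σ = w_ηη on η ∈ ℝ.
Initial data: w(η,0) = u(η,0) = -3sin(η) + 3sin(3η).
On η ∈ ℝ each mode satisfies (sin(nη))″ = -n² sin(nη), so exp(-n²σ) sin(nη) solves the heat equation; by superposition w(η,σ) = Σ c_n exp(-n²σ) sin(nη).
Reading off the coefficients: c_1=-3, c_3=3, so w(η,σ) = -3exp(-σ)sin(η) + 3exp(-9σ)sin(3η).
Substituting back η = s + τ, σ = τ: u(s,τ) = w(s + τ, τ).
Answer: u(s, τ) = -3exp(-τ)sin(s + τ) + 3exp(-9τ)sin(3s + 3τ)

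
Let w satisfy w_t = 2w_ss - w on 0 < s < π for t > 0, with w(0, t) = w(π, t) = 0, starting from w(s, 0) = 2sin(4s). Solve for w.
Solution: Substitute w = exp(-t)u.
Then w_t = exp(-t)(u_t - u), w_ss = exp(-t)u_ss; substituting and dividing by exp(-t), the lower-order terms cancel: u_t = 2u_ss (standard heat equation).
Data for u: u(s,0) = w(s,0) = 2sin(4s). The boundary conditions carry over: u(0,t) = u(π,t) = 0.
Separating variables: u = Σ c_n exp(-2n²t) sin(ns). From u(s,0) = 2sin(4s): c_4=2.
So u(s,t) = 2exp(-32t)sin(4s), and w(s,t) = exp(-t)u(s,t).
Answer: w(s, t) = 2exp(-33t)sin(4s)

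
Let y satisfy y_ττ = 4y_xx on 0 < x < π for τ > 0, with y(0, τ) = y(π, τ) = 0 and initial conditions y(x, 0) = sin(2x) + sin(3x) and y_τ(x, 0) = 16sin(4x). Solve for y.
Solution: Using separation of variables y = X(x)T(τ):
Eigenfunctions: sin(nx), n = 1, 2, 3, ...
General solution: y(x, τ) = Σ [A_n cos(2n τ) + B_n sin(2n τ)] sin(nx)
From y(x,0) = sin(2x) + sin(3x): A_2=1, A_3=1. From y_τ(x,0) = 16sin(4x), using y_τ(x,0) = Σ ω_n B_n sin(nx) with ω_n = 2n: B_4 = 16/8 = 2.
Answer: y(x, τ) = sin(2x)cos(4τ) + sin(3x)cos(6τ) + 2sin(4x)sin(8τ)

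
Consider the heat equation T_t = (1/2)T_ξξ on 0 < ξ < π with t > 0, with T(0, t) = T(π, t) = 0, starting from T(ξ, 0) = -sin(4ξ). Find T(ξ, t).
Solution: Using separation of variables T = X(ξ)G(t):
Eigenfunctions: sin(nξ), n = 1, 2, 3, ...
General solution: T(ξ, t) = Σ c_n sin(nξ) exp(-n² t/2)
Matching T(ξ,0) = -sin(4ξ) term by term: c_4=-1.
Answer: T(ξ, t) = -exp(-8t)sin(4ξ)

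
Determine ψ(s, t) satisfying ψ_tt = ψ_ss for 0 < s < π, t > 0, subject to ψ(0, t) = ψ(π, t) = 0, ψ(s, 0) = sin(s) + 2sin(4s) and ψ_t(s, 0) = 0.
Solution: Using separation of variables ψ = X(s)T(t):
Eigenfunctions: sin(ns), n = 1, 2, 3, ...
General solution: ψ(s, t) = Σ [A_n cos(n t) + B_n sin(n t)] sin(ns)
From ψ(s,0) = sin(s) + 2sin(4s): A_1=1, A_4=2. From ψ_t(s,0) = 0: all B_n = 0.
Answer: ψ(s, t) = sin(s)cos(t) + 2sin(4s)cos(4t)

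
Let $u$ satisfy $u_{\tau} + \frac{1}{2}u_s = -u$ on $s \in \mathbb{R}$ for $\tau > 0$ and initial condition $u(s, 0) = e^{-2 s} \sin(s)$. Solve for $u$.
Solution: Substitute $u = e^{-2s}w$.
Then $u_s = e^{-2s}(w_s - 2w)$, $u_{\tau} = e^{-2s}w_{\tau}$; substituting and dividing by $e^{-2s}$, the lower-order terms cancel: $w_{\tau} + \frac{1}{2}w_s = 0$ (standard advection equation).
Data for $w$: $w(s,0) = e^{2s}u(s,0) = \sin(s)$.
By characteristics ($ds/d\tau = 1/2$), $w(s,\tau) = f(s - \frac{1}{2}\tau)$ with $f = w( \cdot , 0)$.
So $w(s,\tau) = \sin(s - \tau/2)$, and $u(s,\tau) = e^{-2s}w(s,\tau)$.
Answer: $u(s, \tau) = - e^{-2 s} \sin(\tau/2 - s)$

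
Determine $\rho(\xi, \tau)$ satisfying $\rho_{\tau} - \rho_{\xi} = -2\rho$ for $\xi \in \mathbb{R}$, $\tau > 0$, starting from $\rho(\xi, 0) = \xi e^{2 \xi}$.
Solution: Substitute $\rho = e^{2\xi}u$.
Then $\rho_{\xi} = e^{2\xi}(u_{\xi} + 2u)$, $\rho_{\tau} = e^{2\xi}u_{\tau}$; substituting and dividing by $e^{2\xi}$, the lower-order terms cancel: $u_{\tau} - u_{\xi} = 0$ (standard advection equation).
Data for $u$: $u(\xi,0) = e^{-2\xi}\rho(\xi,0) = \xi$.
By characteristics ($d\xi/d\tau = -1$), $u(\xi,\tau) = f(\xi + \tau)$ with $f = u( \cdot , 0)$.
So $u(\xi,\tau) = \xi + \tau$, and $\rho(\xi,\tau) = e^{2\xi}u(\xi,\tau)$.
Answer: $\rho(\xi, \tau) = \tau e^{2 \xi} + \xi e^{2 \xi}$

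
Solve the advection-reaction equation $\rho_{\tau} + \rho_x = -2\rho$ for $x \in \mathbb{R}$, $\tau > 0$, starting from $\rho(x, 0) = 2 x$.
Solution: Substitute $\rho = e^{-2\tau}u$.
Then $\rho_{\tau} = e^{-2\tau}(u_{\tau} - 2u)$, $\rho_x = e^{-2\tau}u_x$; substituting and dividing by $e^{-2\tau}$, the lower-order terms cancel: $u_{\tau} + u_x = 0$ (standard advection equation).
Data for $u$: $u(x,0) = \rho(x,0) = 2 x$.
By characteristics ($dx/d\tau = 1$), $u(x,\tau) = f(x - \tau)$ with $f = u( \cdot , 0)$.
So $u(x,\tau) = 2 x - 2 \tau$, and $\rho(x,\tau) = e^{-2\tau}u(x,\tau)$.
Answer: $\rho(x, \tau) = -2 \tau e^{-2 \tau} + 2 x e^{-2 \tau}$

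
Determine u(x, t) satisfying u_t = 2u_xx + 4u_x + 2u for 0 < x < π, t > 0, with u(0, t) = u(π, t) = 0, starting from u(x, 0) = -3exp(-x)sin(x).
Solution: Substitute u = exp(-x)w, i.e. w = exp(x)u.
By the product rule, u_x = exp(-x)(w_x - w), u_xx = exp(-x)(w_xx - 2w_x + w), u_t = exp(-x)w_t.
Substituting into the PDE and dividing by exp(-x): w_t = 2(w_xx - 2w_x + w) + 4(w_x - w) + 2w.
The lower-order terms cancel, leaving the standard heat equation w_t = 2w_xx.
Initial data for w: w(x,0) = exp(x)u(x,0) = -3sin(x). The boundary conditions carry over: w(0,t) = w(π,t) = 0.
Solve for w:
  Using separation of variables w = X(x)T(t):
  Eigenfunctions: sin(nx), n = 1, 2, 3, ...
  General solution: w(x, t) = Σ c_n sin(nx) exp(-2n² t)
  Matching w(x,0) = -3sin(x) term by term: c_1=-3.
Hence w(x,t) = -3exp(-2t)sin(x).
Transform back: u(x,t) = exp(-x)w(x,t).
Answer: u(x, t) = -3exp(-2t)exp(-x)sin(x)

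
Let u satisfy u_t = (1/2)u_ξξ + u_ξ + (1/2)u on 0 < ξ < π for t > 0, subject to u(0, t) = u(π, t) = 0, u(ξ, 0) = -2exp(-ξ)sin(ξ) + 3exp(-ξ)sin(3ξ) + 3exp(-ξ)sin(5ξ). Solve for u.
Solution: Substitute u = exp(-ξ)w, i.e. w = exp(ξ)u.
By the product rule, u_ξ = exp(-ξ)(w_ξ - w), u_ξξ = exp(-ξ)(w_ξξ - 2w_ξ + w), u_t = exp(-ξ)w_t.
Substituting into the PDE and dividing by exp(-ξ): w_t = (1/2)(w_ξξ - 2w_ξ + w) + (w_ξ - w) + (1/2)w.
The lower-order terms cancel, leaving the standard heat equation w_t = (1/2)w_ξξ.
Initial data for w: w(ξ,0) = exp(ξ)u(ξ,0) = -2sin(ξ) + 3sin(3ξ) + 3sin(5ξ). The boundary conditions carry over: w(0,t) = w(π,t) = 0.
Solve for w:
  Using separation of variables w = X(ξ)T(t):
  Eigenfunctions: sin(nξ), n = 1, 2, 3, ...
  General solution: w(ξ, t) = Σ c_n sin(nξ) exp(-n² t/2)
  Matching w(ξ,0) = -2sin(ξ) + 3sin(3ξ) + 3sin(5ξ) term by term: c_1=-2, c_3=3, c_5=3.
Hence w(ξ,t) = -2exp(-t/2)sin(ξ) + 3exp(-9t/2)sin(3ξ) + 3exp(-25t/2)sin(5ξ).
Transform back: u(ξ,t) = exp(-ξ)w(ξ,t).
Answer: u(ξ, t) = -2exp(-t/2)exp(-ξ)sin(ξ) + 3exp(-9t/2)exp(-ξ)sin(3ξ) + 3exp(-25t/2)exp(-ξ)sin(5ξ)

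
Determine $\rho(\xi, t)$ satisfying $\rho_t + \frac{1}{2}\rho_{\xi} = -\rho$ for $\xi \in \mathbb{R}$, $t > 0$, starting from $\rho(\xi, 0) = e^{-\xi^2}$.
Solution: Substitute $\rho = e^{-t}u$, i.e. $u = e^{t}\rho$.
By the product rule, $\rho_t = e^{-t}(u_t - u)$, $\rho_{\xi} = e^{-t}u_{\xi}$.
Substituting into the PDE and dividing by $e^{-t}$: $u_t - u + \frac{1}{2}u_{\xi} = -u$.
The lower-order terms cancel, leaving the standard advection equation $u_t + \frac{1}{2}u_{\xi} = 0$.
Initial data for $u$: $u(\xi,0) = \rho(\xi,0) = e^{-\xi^2}$.
Solve for $u$:
  By method of characteristics (waves move right with speed 1/2):
  Along characteristics $\xi - \frac{1}{2}t =$ const, $u$ is constant, so $u(\xi,t) = f(\xi - \frac{1}{2}t)$ with $f = u( \cdot , 0)$.
Hence $u(\xi,t) = e^{-(-t/2 + \xi)^2}$.
Transform back: $\rho(\xi,t) = e^{-t}u(\xi,t)$.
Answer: $\rho(\xi, t) = e^{-t} e^{-(\xi - t/2)^2}$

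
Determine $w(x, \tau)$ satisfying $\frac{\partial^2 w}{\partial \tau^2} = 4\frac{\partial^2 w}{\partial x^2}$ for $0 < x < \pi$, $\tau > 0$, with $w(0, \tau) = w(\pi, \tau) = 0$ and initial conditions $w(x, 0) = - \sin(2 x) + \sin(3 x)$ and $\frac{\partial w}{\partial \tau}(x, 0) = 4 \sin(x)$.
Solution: Separating variables: $w = \sum [A_n \cos(\omega_n \tau) + B_n \sin(\omega_n \tau)] \sin(nx)$, $\omega_n = 2n$. From ICs ($B_n$ = velocity coefficient / $\omega_n$): $A_2=-1, A_3=1, B_1=2$.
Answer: $w(x, \tau) = 2 \sin(2 \tau) \sin(x) -  \sin(2 x) \cos(4 \tau) + \sin(3 x) \cos(6 \tau)$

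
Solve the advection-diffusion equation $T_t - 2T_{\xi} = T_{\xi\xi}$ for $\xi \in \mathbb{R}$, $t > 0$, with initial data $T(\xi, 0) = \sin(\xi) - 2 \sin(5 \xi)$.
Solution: Change to a moving frame: let $\eta = \xi + 2t$, $\sigma = t$ and write $T(\xi,t) = u(\eta,\sigma)$.
By the chain rule $T_t = u_{\sigma} + 2u_{\eta}$, $T_{\xi} = u_{\eta}$, $T_{\xi\xi} = u_{\eta\eta}$.
Then $T_t - 2T_{\xi} = u_{\sigma}$: the advection term cancels and the PDE becomes the heat equation $u_{\sigma} = u_{\eta\eta}$ on $\eta \in \mathbb{R}$.
Initial data: $u(\eta,0) = T(\eta,0) = \sin(\eta) - 2 \sin(5 \eta)$.
On $\eta \in \mathbb{R}$ each mode satisfies $(\sin(n\eta))'' = -n^2 \sin(n\eta)$, so $e^{-n^2\sigma} \sin(n\eta)$ solves the heat equation; by superposition $u(\eta,\sigma) = \sum c_n e^{-n^2\sigma} \sin(n\eta)$.
Reading off the coefficients: $c_1=1, c_5=-2$, so $u(\eta,\sigma) = e^{-\sigma} \sin(\eta) - 2 e^{-25 \sigma} \sin(5 \eta)$.
Substituting back $\eta = \xi + 2t$, $\sigma = t$: $T(\xi,t) = u(\xi + 2t, t)$.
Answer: $T(\xi, t) = e^{-t} \sin(\xi + 2 t) - 2 e^{-25 t} \sin(5 \xi + 10 t)$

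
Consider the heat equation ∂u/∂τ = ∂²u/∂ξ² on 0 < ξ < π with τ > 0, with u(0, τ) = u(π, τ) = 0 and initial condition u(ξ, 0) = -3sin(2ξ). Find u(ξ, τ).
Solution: Using separation of variables u = X(ξ)T(τ):
Eigenfunctions: sin(nξ), n = 1, 2, 3, ...
General solution: u(ξ, τ) = Σ c_n sin(nξ) exp(-n² τ)
Matching u(ξ,0) = -3sin(2ξ) term by term: c_2=-3.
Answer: u(ξ, τ) = -3exp(-4τ)sin(2ξ)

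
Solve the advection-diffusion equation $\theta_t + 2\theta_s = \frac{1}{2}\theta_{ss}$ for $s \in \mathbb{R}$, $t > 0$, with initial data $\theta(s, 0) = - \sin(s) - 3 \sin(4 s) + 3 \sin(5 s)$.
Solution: Change to a moving frame: let $\eta = s - 2t$, $\sigma = t$ and write $\theta(s,t) = u(\eta,\sigma)$.
By the chain rule $\theta_t = u_{\sigma} - 2u_{\eta}$, $\theta_s = u_{\eta}$, $\theta_{ss} = u_{\eta\eta}$.
Then $\theta_t + 2\theta_s = u_{\sigma}$: the advection term cancels and the PDE becomes the heat equation $u_{\sigma} = \frac{1}{2}u_{\eta\eta}$ on $\eta \in \mathbb{R}$.
Initial data: $u(\eta,0) = \theta(\eta,0) = - \sin(\eta) - 3 \sin(4 \eta) + 3 \sin(5 \eta)$.
On $\eta \in \mathbb{R}$ each mode satisfies $(\sin(n\eta))'' = -n^2 \sin(n\eta)$, so $e^{-n^2\sigma/2} \sin(n\eta)$ solves the heat equation; by superposition $u(\eta,\sigma) = \sum c_n e^{-n^2\sigma/2} \sin(n\eta)$.
Reading off the coefficients: $c_1=-1, c_4=-3, c_5=3$, so $u(\eta,\sigma) = -3 e^{-8 \sigma} \sin(4 \eta) - e^{-\sigma/2} \sin(\eta) + 3 e^{-25 \sigma/2} \sin(5 \eta)$.
Substituting back $\eta = s - 2t$, $\sigma = t$: $\theta(s,t) = u(s - 2t, t)$.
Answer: $\theta(s, t) = -3 e^{-8 t} \sin(4 s - 8 t) -  e^{-t/2} \sin(s - 2 t) + 3 e^{-25 t/2} \sin(5 s - 10 t)$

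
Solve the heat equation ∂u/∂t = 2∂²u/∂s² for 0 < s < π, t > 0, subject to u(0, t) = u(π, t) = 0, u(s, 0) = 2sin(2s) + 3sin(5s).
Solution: Separating variables: u = Σ c_n exp(-2n²t) sin(ns). From u(s,0) = 2sin(2s) + 3sin(5s): c_2=2, c_5=3.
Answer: u(s, t) = 2exp(-8t)sin(2s) + 3exp(-50t)sin(5s)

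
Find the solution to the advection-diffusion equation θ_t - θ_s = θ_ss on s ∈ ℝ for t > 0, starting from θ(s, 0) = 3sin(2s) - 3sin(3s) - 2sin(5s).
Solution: Change to a moving frame: let η = s + t, σ = t and write θ(s,t) = u(η,σ).
By the chain rule θ_t = u_σ + u_η, θ_s = u_η, θ_ss = u_ηη.
Then θ_t - θ_s = u_σ: the advection term cancels and the PDE becomes the heat equation u_σ = u_ηη on η ∈ ℝ.
Initial data: u(η,0) = θ(η,0) = 3sin(2η) - 3sin(3η) - 2sin(5η).
On η ∈ ℝ each mode satisfies (sin(nη))″ = -n² sin(nη), so exp(-n²σ) sin(nη) solves the heat equation; by superposition u(η,σ) = Σ c_n exp(-n²σ) sin(nη).
Reading off the coefficients: c_2=3, c_3=-3, c_5=-2, so u(η,σ) = 3exp(-4σ)sin(2η) - 3exp(-9σ)sin(3η) - 2exp(-25σ)sin(5η).
Substituting back η = s + t, σ = t: θ(s,t) = u(s + t, t).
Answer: θ(s, t) = 3exp(-4t)sin(2s + 2t) - 3exp(-9t)sin(3s + 3t) - 2exp(-25t)sin(5s + 5t)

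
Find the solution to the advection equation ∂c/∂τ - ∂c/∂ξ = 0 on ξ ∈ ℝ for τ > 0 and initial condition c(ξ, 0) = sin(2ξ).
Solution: By method of characteristics (waves move left with speed 1):
Along characteristics ξ + τ = const, c is constant, so c(ξ,τ) = f(ξ + τ) with f = c(·, 0).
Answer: c(ξ, τ) = sin(2ξ + 2τ)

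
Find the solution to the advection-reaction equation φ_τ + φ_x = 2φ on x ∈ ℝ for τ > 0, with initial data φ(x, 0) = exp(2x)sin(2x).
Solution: Substitute φ = exp(2x)u.
Then φ_x = exp(2x)(u_x + 2u), φ_τ = exp(2x)u_τ; substituting and dividing by exp(2x), the lower-order terms cancel: u_τ + u_x = 0 (standard advection equation).
Data for u: u(x,0) = exp(-2x)φ(x,0) = sin(2x).
By characteristics (dx/dτ = 1), u(x,τ) = f(x - τ) with f = u(·, 0).
So u(x,τ) = sin(2x - 2τ), and φ(x,τ) = exp(2x)u(x,τ).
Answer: φ(x, τ) = exp(2x)sin(2x - 2τ)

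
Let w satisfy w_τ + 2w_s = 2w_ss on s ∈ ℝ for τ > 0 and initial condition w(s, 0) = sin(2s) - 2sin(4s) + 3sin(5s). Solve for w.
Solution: Moving frame: η = s - 2τ, σ = τ, w = u(η,σ), so w_τ = u_σ - 2u_η and w_ss = u_ηη.
Hence w_τ + 2w_s = u_σ and the PDE becomes the heat equation u_σ = 2u_ηη on η ∈ ℝ.
Initial data: u(η,0) = w(η,0) = sin(2η) - 2sin(4η) + 3sin(5η). Each mode sin(nη) decays as exp(-2n²σ) on ℝ, so u(η,σ) = Σ c_n exp(-2n²σ) sin(nη) with c_2=1, c_4=-2, c_5=3: u(η,σ) = exp(-8σ)sin(2η) - 2exp(-32σ)sin(4η) + 3exp(-50σ)sin(5η).
Substituting back: w(s,τ) = u(s - 2τ, τ).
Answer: w(s, τ) = exp(-8τ)sin(2s - 4τ) - 2exp(-32τ)sin(4s - 8τ) + 3exp(-50τ)sin(5s - 10τ)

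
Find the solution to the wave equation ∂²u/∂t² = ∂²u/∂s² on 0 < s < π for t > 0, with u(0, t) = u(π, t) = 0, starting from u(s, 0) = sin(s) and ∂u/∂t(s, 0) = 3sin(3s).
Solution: Separating variables: u = Σ [A_n cos(ω_n t) + B_n sin(ω_n t)] sin(ns), ω_n = n. From ICs (B_n = velocity coefficient / ω_n): A_1=1, B_3=1.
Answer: u(s, t) = sin(s)cos(t) + sin(3s)sin(3t)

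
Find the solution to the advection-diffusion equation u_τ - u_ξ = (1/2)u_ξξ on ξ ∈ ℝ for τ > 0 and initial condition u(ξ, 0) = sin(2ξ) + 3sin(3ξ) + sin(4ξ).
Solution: Moving frame: η = ξ + τ, σ = τ, u = w(η,σ), so u_τ = w_σ + w_η and u_ξξ = w_ηη.
Hence u_τ - u_ξ = w_σ and the PDE becomes the heat equation w_σ = (1/2)w_ηη on η ∈ ℝ.
Initial data: w(η,0) = u(η,0) = sin(2η) + 3sin(3η) + sin(4η). Each mode sin(nη) decays as exp(-n²σ/2) on ℝ, so w(η,σ) = Σ c_n exp(-n²σ/2) sin(nη) with c_2=1, c_3=3, c_4=1: w(η,σ) = exp(-2σ)sin(2η) + exp(-8σ)sin(4η) + 3exp(-9σ/2)sin(3η).
Substituting back: u(ξ,τ) = w(ξ + τ, τ).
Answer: u(ξ, τ) = exp(-2τ)sin(2ξ + 2τ) + exp(-8τ)sin(4ξ + 4τ) + 3exp(-9τ/2)sin(3ξ + 3τ)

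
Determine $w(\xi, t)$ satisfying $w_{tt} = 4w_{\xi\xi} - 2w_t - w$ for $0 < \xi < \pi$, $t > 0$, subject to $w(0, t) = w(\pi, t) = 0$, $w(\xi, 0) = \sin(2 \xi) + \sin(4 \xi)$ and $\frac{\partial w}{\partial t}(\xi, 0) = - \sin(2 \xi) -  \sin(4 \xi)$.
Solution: Substitute $w = e^{-t}u$, i.e. $u = e^{t}w$.
By the product rule, $w_t = e^{-t}(u_t - u)$, $w_{tt} = e^{-t}(u_{tt} - 2u_t + u)$, $w_{\xi\xi} = e^{-t}u_{\xi\xi}$.
Substituting into the PDE and dividing by $e^{-t}$: $u_{tt} - 2u_t + u = 4u_{\xi\xi} - 2(u_t - u) - u$.
The lower-order terms cancel, leaving the standard wave equation $u_{tt} = 4u_{\xi\xi}$.
Initial data for $u$: $u(\xi,0) = w(\xi,0) = \sin(2 \xi) + \sin(4 \xi)$; $u_t(\xi,0) = w_t(\xi,0) + w(\xi,0) = 0$. The boundary conditions carry over: $u(0,t) = u(\pi,t) = 0$.
Solve for $u$:
  Using separation of variables $u = X(\xi)T(t)$:
  Eigenfunctions: $\sin(n\xi)$, $n = 1, 2, 3, \ldots$
  General solution: $u(\xi, t) = \sum [A_n \cos(2n t) + B_n \sin(2n t)] \sin(n\xi)$
  From $u(\xi,0) = \sin(2 \xi) + \sin(4 \xi)$: $A_2=1, A_4=1$. From $u_t(\xi,0) = 0$: all $B_n = 0$.
Hence $u(\xi,t) = \sin(2 \xi) \cos(4 t) + \sin(4 \xi) \cos(8 t)$.
Transform back: $w(\xi,t) = e^{-t}u(\xi,t)$.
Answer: $w(\xi, t) = e^{-t} \sin(2 \xi) \cos(4 t) + e^{-t} \sin(4 \xi) \cos(8 t)$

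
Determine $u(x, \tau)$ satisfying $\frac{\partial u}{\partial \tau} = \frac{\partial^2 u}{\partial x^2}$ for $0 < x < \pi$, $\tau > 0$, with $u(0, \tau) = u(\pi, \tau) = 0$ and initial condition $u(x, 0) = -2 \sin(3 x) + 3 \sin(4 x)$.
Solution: Separating variables: $u = \sum c_n e^{-n^2\tau} \sin(nx)$. From $u(x,0) = -2 \sin(3 x) + 3 \sin(4 x)$: $c_3=-2, c_4=3$.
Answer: $u(x, \tau) = -2 e^{-9 \tau} \sin(3 x) + 3 e^{-16 \tau} \sin(4 x)$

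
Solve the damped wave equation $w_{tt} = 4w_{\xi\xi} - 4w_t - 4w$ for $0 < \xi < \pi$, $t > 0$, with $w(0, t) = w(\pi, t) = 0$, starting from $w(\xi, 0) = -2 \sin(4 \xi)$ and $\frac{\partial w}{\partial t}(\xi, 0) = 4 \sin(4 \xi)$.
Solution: Substitute $w = e^{-2t}u$, i.e. $u = e^{2t}w$.
By the product rule, $w_t = e^{-2t}(u_t - 2u)$, $w_{tt} = e^{-2t}(u_{tt} - 4u_t + 4u)$, $w_{\xi\xi} = e^{-2t}u_{\xi\xi}$.
Substituting into the PDE and dividing by $e^{-2t}$: $u_{tt} - 4u_t + 4u = 4u_{\xi\xi} - 4(u_t - 2u) - 4u$.
The lower-order terms cancel, leaving the standard wave equation $u_{tt} = 4u_{\xi\xi}$.
Initial data for $u$: $u(\xi,0) = w(\xi,0) = -2 \sin(4 \xi)$; $u_t(\xi,0) = w_t(\xi,0) + 2w(\xi,0) = 0$. The boundary conditions carry over: $u(0,t) = u(\pi,t) = 0$.
Solve for $u$:
  Using separation of variables $u = X(\xi)T(t)$:
  Eigenfunctions: $\sin(n\xi)$, $n = 1, 2, 3, \ldots$
  General solution: $u(\xi, t) = \sum [A_n \cos(2n t) + B_n \sin(2n t)] \sin(n\xi)$
  From $u(\xi,0) = -2 \sin(4 \xi)$: $A_4=-2$. From $u_t(\xi,0) = 0$: all $B_n = 0$.
Hence $u(\xi,t) = -2 \sin(4 \xi) \cos(8 t)$.
Transform back: $w(\xi,t) = e^{-2t}u(\xi,t)$.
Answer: $w(\xi, t) = -2 e^{-2 t} \sin(4 \xi) \cos(8 t)$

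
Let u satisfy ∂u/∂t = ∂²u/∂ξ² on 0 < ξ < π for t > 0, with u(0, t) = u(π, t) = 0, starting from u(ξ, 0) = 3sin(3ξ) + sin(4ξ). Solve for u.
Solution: Using separation of variables u = X(ξ)T(t):
Eigenfunctions: sin(nξ), n = 1, 2, 3, ...
General solution: u(ξ, t) = Σ c_n sin(nξ) exp(-n² t)
Matching u(ξ,0) = 3sin(3ξ) + sin(4ξ) term by term: c_3=3, c_4=1.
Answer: u(ξ, t) = 3exp(-9t)sin(3ξ) + exp(-16t)sin(4ξ)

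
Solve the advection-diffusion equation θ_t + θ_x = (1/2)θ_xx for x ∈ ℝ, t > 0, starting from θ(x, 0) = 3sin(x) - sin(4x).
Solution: Change to a moving frame: let η = x - t, σ = t and write θ(x,t) = u(η,σ).
By the chain rule θ_t = u_σ - u_η, θ_x = u_η, θ_xx = u_ηη.
Then θ_t + θ_x = u_σ: the advection term cancels and the PDE becomes the heat equation u_σ = (1/2)u_ηη on η ∈ ℝ.
Initial data: u(η,0) = θ(η,0) = 3sin(η) - sin(4η).
On η ∈ ℝ each mode satisfies (sin(nη))″ = -n² sin(nη), so exp(-n²σ/2) sin(nη) solves the heat equation; by superposition u(η,σ) = Σ c_n exp(-n²σ/2) sin(nη).
Reading off the coefficients: c_1=3, c_4=-1, so u(η,σ) = -exp(-8σ)sin(4η) + 3exp(-σ/2)sin(η).
Substituting back η = x - t, σ = t: θ(x,t) = u(x - t, t).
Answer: θ(x, t) = exp(-8t)sin(4t - 4x) - 3exp(-t/2)sin(t - x)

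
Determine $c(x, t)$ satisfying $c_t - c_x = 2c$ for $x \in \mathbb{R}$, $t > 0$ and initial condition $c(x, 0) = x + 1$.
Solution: Substitute $c = e^{2t}u$.
Then $c_t = e^{2t}(u_t + 2u)$, $c_x = e^{2t}u_x$; substituting and dividing by $e^{2t}$, the lower-order terms cancel: $u_t - u_x = 0$ (standard advection equation).
Data for $u$: $u(x,0) = c(x,0) = x + 1$.
By characteristics ($dx/dt = -1$), $u(x,t) = f(x + t)$ with $f = u( \cdot , 0)$.
So $u(x,t) = t + x + 1$, and $c(x,t) = e^{2t}u(x,t)$.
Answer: $c(x, t) = t e^{2 t} + x e^{2 t} + e^{2 t}$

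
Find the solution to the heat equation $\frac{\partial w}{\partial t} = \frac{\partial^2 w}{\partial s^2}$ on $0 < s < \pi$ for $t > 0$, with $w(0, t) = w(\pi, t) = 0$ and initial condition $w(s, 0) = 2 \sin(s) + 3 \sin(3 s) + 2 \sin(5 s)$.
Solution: Using separation of variables $w = X(s)T(t)$:
Eigenfunctions: $\sin(ns)$, $n = 1, 2, 3, \ldots$
General solution: $w(s, t) = \sum c_n \sin(ns) e^{-n^2 t}$
Matching $w(s,0) = 2 \sin(s) + 3 \sin(3 s) + 2 \sin(5 s)$ term by term: $c_1=2, c_3=3, c_5=2$.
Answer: $w(s, t) = 2 e^{-t} \sin(s) + 3 e^{-9 t} \sin(3 s) + 2 e^{-25 t} \sin(5 s)$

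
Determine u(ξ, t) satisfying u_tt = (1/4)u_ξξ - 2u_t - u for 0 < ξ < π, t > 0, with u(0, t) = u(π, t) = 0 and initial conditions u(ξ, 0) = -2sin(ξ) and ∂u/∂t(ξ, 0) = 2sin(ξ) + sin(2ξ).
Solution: Substitute u = exp(-t)w, i.e. w = exp(t)u.
By the product rule, u_t = exp(-t)(w_t - w), u_tt = exp(-t)(w_tt - 2w_t + w), u_ξξ = exp(-t)w_ξξ.
Substituting into the PDE and dividing by exp(-t): w_tt - 2w_t + w = (1/4)w_ξξ - 2(w_t - w) - w.
The lower-order terms cancel, leaving the standard wave equation w_tt = (1/4)w_ξξ.
Initial data for w: w(ξ,0) = u(ξ,0) = -2sin(ξ); w_t(ξ,0) = u_t(ξ,0) + u(ξ,0) = sin(2ξ). The boundary conditions carry over: w(0,t) = w(π,t) = 0.
Solve for w:
  Using separation of variables w = X(ξ)T(t):
  Eigenfunctions: sin(nξ), n = 1, 2, 3, ...
  General solution: w(ξ, t) = Σ [A_n cos(n t/2) + B_n sin(n t/2)] sin(nξ)
  From w(ξ,0) = -2sin(ξ): A_1=-2. From w_t(ξ,0) = sin(2ξ), using w_t(ξ,0) = Σ ω_n B_n sin(nξ) with ω_n = n/2: B_2 = 1/1 = 1.
Hence w(ξ,t) = sin(t)sin(2ξ) - 2sin(ξ)cos(t/2).
Transform back: u(ξ,t) = exp(-t)w(ξ,t).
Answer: u(ξ, t) = exp(-t)sin(t)sin(2ξ) - 2exp(-t)sin(ξ)cos(t/2)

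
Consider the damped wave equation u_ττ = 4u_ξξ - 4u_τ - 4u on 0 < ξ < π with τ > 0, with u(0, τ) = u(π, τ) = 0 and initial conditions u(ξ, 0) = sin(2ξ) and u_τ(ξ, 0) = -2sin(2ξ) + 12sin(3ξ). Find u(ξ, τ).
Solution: Substitute u = exp(-2τ)w.
Then u_τ = exp(-2τ)(w_τ - 2w), u_ττ = exp(-2τ)(w_ττ - 4w_τ + 4w), u_ξξ = exp(-2τ)w_ξξ; substituting and dividing by exp(-2τ), the lower-order terms cancel: w_ττ = 4w_ξξ (standard wave equation).
Data for w: w(ξ,0) = u(ξ,0) = sin(2ξ); w_τ(ξ,0) = u_τ(ξ,0) + 2u(ξ,0) = 12sin(3ξ). The boundary conditions carry over: w(0,τ) = w(π,τ) = 0.
Separating variables: w = Σ [A_n cos(ω_n τ) + B_n sin(ω_n τ)] sin(nξ), ω_n = 2n. From ICs (B_n = velocity coefficient / ω_n): A_2=1, B_3=2.
So w(ξ,τ) = sin(2ξ)cos(4τ) + 2sin(3ξ)sin(6τ), and u(ξ,τ) = exp(-2τ)w(ξ,τ).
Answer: u(ξ, τ) = exp(-2τ)sin(2ξ)cos(4τ) + 2exp(-2τ)sin(3ξ)sin(6τ)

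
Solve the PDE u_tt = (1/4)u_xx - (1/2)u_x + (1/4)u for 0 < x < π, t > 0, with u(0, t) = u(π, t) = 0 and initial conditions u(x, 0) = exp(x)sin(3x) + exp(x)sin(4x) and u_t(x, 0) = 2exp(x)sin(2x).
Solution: Substitute u = exp(x)w, i.e. w = exp(-x)u.
By the product rule, u_x = exp(x)(w_x + w), u_xx = exp(x)(w_xx + 2w_x + w), u_tt = exp(x)w_tt.
Substituting into the PDE and dividing by exp(x): w_tt = (1/4)(w_xx + 2w_x + w) - (1/2)(w_x + w) + (1/4)w.
The lower-order terms cancel, leaving the standard wave equation w_tt = (1/4)w_xx.
Initial data for w: w(x,0) = exp(-x)u(x,0) = sin(3x) + sin(4x); w_t(x,0) = exp(-x)u_t(x,0) = 2sin(2x). The boundary conditions carry over: w(0,t) = w(π,t) = 0.
Solve for w:
  Using separation of variables w = X(x)T(t):
  Eigenfunctions: sin(nx), n = 1, 2, 3, ...
  General solution: w(x, t) = Σ [A_n cos(n t/2) + B_n sin(n t/2)] sin(nx)
  From w(x,0) = sin(3x) + sin(4x): A_3=1, A_4=1. From w_t(x,0) = 2sin(2x), using w_t(x,0) = Σ ω_n B_n sin(nx) with ω_n = n/2: B_2 = 2/1 = 2.
Hence w(x,t) = 2sin(t)sin(2x) + sin(3x)cos(3t/2) + sin(4x)cos(2t).
Transform back: u(x,t) = exp(x)w(x,t).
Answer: u(x, t) = 2exp(x)sin(t)sin(2x) + exp(x)sin(3x)cos(3t/2) + exp(x)sin(4x)cos(2t)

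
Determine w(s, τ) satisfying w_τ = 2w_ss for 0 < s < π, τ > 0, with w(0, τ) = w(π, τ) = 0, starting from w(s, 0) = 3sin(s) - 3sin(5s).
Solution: Using separation of variables w = X(s)T(τ):
Eigenfunctions: sin(ns), n = 1, 2, 3, ...
General solution: w(s, τ) = Σ c_n sin(ns) exp(-2n² τ)
Matching w(s,0) = 3sin(s) - 3sin(5s) term by term: c_1=3, c_5=-3.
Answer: w(s, τ) = 3exp(-2τ)sin(s) - 3exp(-50τ)sin(5s)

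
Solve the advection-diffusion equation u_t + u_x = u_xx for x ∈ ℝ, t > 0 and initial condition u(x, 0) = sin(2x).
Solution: Change to a moving frame: let η = x - t, σ = t and write u(x,t) = w(η,σ).
By the chain rule u_t = w_σ - w_η, u_x = w_η, u_xx = w_ηη.
Then u_t + u_x = w_σ: the advection term cancels and the PDE becomes the heat equation w_σ = w_ηη on η ∈ ℝ.
Initial data: w(η,0) = u(η,0) = sin(2η).
On η ∈ ℝ each mode satisfies (sin(nη))″ = -n² sin(nη), so exp(-n²σ) sin(nη) solves the heat equation; by superposition w(η,σ) = Σ c_n exp(-n²σ) sin(nη).
Reading off the coefficients: c_2=1, so w(η,σ) = exp(-4σ)sin(2η).
Substituting back η = x - t, σ = t: u(x,t) = w(x - t, t).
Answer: u(x, t) = -exp(-4t)sin(2t - 2x)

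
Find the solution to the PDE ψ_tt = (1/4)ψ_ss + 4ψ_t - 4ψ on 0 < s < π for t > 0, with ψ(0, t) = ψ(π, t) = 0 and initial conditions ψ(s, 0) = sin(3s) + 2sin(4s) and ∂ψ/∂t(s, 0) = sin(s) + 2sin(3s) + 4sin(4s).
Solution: Substitute ψ = exp(2t)u.
Then ψ_t = exp(2t)(u_t + 2u), ψ_tt = exp(2t)(u_tt + 4u_t + 4u), ψ_ss = exp(2t)u_ss; substituting and dividing by exp(2t), the lower-order terms cancel: u_tt = (1/4)u_ss (standard wave equation).
Data for u: u(s,0) = ψ(s,0) = sin(3s) + 2sin(4s); u_t(s,0) = ψ_t(s,0) - 2ψ(s,0) = sin(s). The boundary conditions carry over: u(0,t) = u(π,t) = 0.
Separating variables: u = Σ [A_n cos(ω_n t) + B_n sin(ω_n t)] sin(ns), ω_n = n/2. From ICs (B_n = velocity coefficient / ω_n): A_3=1, A_4=2, B_1=2.
So u(s,t) = 2sin(s)sin(t/2) + sin(3s)cos(3t/2) + 2sin(4s)cos(2t), and ψ(s,t) = exp(2t)u(s,t).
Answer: ψ(s, t) = 2exp(2t)sin(s)sin(t/2) + exp(2t)sin(3s)cos(3t/2) + 2exp(2t)sin(4s)cos(2t)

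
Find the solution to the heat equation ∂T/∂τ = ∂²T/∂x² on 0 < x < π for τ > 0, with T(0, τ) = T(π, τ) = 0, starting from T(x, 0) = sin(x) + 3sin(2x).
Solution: Separating variables: T = Σ c_n exp(-n²τ) sin(nx). From T(x,0) = sin(x) + 3sin(2x): c_1=1, c_2=3.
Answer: T(x, τ) = exp(-τ)sin(x) + 3exp(-4τ)sin(2x)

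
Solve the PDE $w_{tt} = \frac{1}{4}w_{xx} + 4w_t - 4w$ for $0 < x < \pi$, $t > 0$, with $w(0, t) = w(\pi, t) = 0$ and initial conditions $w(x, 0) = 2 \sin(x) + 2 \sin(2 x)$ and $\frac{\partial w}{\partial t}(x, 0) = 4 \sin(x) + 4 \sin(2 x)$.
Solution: Substitute $w = e^{2t}u$.
Then $w_t = e^{2t}(u_t + 2u)$, $w_{tt} = e^{2t}(u_{tt} + 4u_t + 4u)$, $w_{xx} = e^{2t}u_{xx}$; substituting and dividing by $e^{2t}$, the lower-order terms cancel: $u_{tt} = \frac{1}{4}u_{xx}$ (standard wave equation).
Data for $u$: $u(x,0) = w(x,0) = 2 \sin(x) + 2 \sin(2 x)$; $u_t(x,0) = w_t(x,0) - 2w(x,0) = 0$. The boundary conditions carry over: $u(0,t) = u(\pi,t) = 0$.
Separating variables: $u = \sum [A_n \cos(\omega_n t) + B_n \sin(\omega_n t)] \sin(nx)$, $\omega_n = n/2$. From ICs: $A_1=2, A_2=2$.
So $u(x,t) = 2 \sin(x) \cos(t/2) + 2 \sin(2 x) \cos(t)$, and $w(x,t) = e^{2t}u(x,t)$.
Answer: $w(x, t) = 2 e^{2 t} \sin(x) \cos(t/2) + 2 e^{2 t} \sin(2 x) \cos(t)$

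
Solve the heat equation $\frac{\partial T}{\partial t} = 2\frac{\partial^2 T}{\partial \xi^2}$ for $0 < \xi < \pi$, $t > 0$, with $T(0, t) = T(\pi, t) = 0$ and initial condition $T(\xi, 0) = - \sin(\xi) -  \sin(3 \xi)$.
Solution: Separating variables: $T = \sum c_n e^{-2n^2t} \sin(n\xi)$. From $T(\xi,0) = - \sin(\xi) - \sin(3 \xi)$: $c_1=-1, c_3=-1$.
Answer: $T(\xi, t) = - e^{-2 t} \sin(\xi) -  e^{-18 t} \sin(3 \xi)$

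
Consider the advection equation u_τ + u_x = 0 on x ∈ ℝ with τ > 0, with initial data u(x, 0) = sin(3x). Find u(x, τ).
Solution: By characteristics (dx/dτ = 1), u(x,τ) = f(x - τ) with f = u(·, 0).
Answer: u(x, τ) = sin(3x - 3τ)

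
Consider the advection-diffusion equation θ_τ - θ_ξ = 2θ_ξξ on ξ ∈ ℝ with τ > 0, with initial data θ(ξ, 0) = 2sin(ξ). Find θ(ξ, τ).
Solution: Moving frame: η = ξ + τ, σ = τ, θ = u(η,σ), so θ_τ = u_σ + u_η and θ_ξξ = u_ηη.
Hence θ_τ - θ_ξ = u_σ and the PDE becomes the heat equation u_σ = 2u_ηη on η ∈ ℝ.
Initial data: u(η,0) = θ(η,0) = 2sin(η). Each mode sin(nη) decays as exp(-2n²σ) on ℝ, so u(η,σ) = Σ c_n exp(-2n²σ) sin(nη) with c_1=2: u(η,σ) = 2exp(-2σ)sin(η).
Substituting back: θ(ξ,τ) = u(ξ + τ, τ).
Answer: θ(ξ, τ) = 2exp(-2τ)sin(ξ + τ)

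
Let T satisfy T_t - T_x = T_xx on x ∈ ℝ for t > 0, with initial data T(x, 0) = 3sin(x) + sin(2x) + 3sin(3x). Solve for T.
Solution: Moving frame: η = x + t, σ = t, T = u(η,σ), so T_t = u_σ + u_η and T_xx = u_ηη.
Hence T_t - T_x = u_σ and the PDE becomes the heat equation u_σ = u_ηη on η ∈ ℝ.
Initial data: u(η,0) = T(η,0) = 3sin(η) + sin(2η) + 3sin(3η). Each mode sin(nη) decays as exp(-n²σ) on ℝ, so u(η,σ) = Σ c_n exp(-n²σ) sin(nη) with c_1=3, c_2=1, c_3=3: u(η,σ) = 3exp(-σ)sin(η) + exp(-4σ)sin(2η) + 3exp(-9σ)sin(3η).
Substituting back: T(x,t) = u(x + t, t).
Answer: T(x, t) = 3exp(-t)sin(t + x) + exp(-4t)sin(2t + 2x) + 3exp(-9t)sin(3t + 3x)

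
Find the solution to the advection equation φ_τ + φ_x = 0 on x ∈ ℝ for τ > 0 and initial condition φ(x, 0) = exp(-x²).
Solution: By characteristics (dx/dτ = 1), φ(x,τ) = f(x - τ) with f = φ(·, 0).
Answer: φ(x, τ) = exp(-(x - τ)²)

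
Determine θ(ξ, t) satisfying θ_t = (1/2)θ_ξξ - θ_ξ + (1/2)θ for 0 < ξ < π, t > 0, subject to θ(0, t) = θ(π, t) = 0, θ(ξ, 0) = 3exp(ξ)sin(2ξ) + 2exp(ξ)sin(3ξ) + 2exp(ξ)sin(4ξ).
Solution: Substitute θ = exp(ξ)u.
Then θ_ξ = exp(ξ)(u_ξ + u), θ_ξξ = exp(ξ)(u_ξξ + 2u_ξ + u), θ_t = exp(ξ)u_t; substituting and dividing by exp(ξ), the lower-order terms cancel: u_t = (1/2)u_ξξ (standard heat equation).
Data for u: u(ξ,0) = exp(-ξ)θ(ξ,0) = 3sin(2ξ) + 2sin(3ξ) + 2sin(4ξ). The boundary conditions carry over: u(0,t) = u(π,t) = 0.
Separating variables: u = Σ c_n exp(-n²t/2) sin(nξ). From u(ξ,0) = 3sin(2ξ) + 2sin(3ξ) + 2sin(4ξ): c_2=3, c_3=2, c_4=2.
So u(ξ,t) = 3exp(-2t)sin(2ξ) + 2exp(-8t)sin(4ξ) + 2exp(-9t/2)sin(3ξ), and θ(ξ,t) = exp(ξ)u(ξ,t).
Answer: θ(ξ, t) = 3exp(-2t)exp(ξ)sin(2ξ) + 2exp(-8t)exp(ξ)sin(4ξ) + 2exp(-9t/2)exp(ξ)sin(3ξ)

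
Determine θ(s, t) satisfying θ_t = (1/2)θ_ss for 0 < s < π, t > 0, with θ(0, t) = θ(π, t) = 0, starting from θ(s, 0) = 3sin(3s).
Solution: Using separation of variables θ = X(s)G(t):
Eigenfunctions: sin(ns), n = 1, 2, 3, ...
General solution: θ(s, t) = Σ c_n sin(ns) exp(-n² t/2)
Matching θ(s,0) = 3sin(3s) term by term: c_3=3.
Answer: θ(s, t) = 3exp(-9t/2)sin(3s)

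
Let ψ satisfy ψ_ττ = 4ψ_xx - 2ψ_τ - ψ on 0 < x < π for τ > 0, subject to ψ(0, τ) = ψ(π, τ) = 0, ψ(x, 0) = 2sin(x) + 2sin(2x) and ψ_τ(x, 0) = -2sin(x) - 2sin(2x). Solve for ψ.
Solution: Substitute ψ = exp(-τ)u.
Then ψ_τ = exp(-τ)(u_τ - u), ψ_ττ = exp(-τ)(u_ττ - 2u_τ + u), ψ_xx = exp(-τ)u_xx; substituting and dividing by exp(-τ), the lower-order terms cancel: u_ττ = 4u_xx (standard wave equation).
Data for u: u(x,0) = ψ(x,0) = 2sin(x) + 2sin(2x); u_τ(x,0) = ψ_τ(x,0) + ψ(x,0) = 0. The boundary conditions carry over: u(0,τ) = u(π,τ) = 0.
Separating variables: u = Σ [A_n cos(ω_n τ) + B_n sin(ω_n τ)] sin(nx), ω_n = 2n. From ICs: A_1=2, A_2=2.
So u(x,τ) = 2sin(x)cos(2τ) + 2sin(2x)cos(4τ), and ψ(x,τ) = exp(-τ)u(x,τ).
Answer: ψ(x, τ) = 2exp(-τ)sin(x)cos(2τ) + 2exp(-τ)sin(2x)cos(4τ)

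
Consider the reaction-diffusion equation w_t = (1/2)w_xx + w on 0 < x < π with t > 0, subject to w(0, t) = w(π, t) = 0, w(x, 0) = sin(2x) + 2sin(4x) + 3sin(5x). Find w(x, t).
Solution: Substitute w = exp(t)u.
Then w_t = exp(t)(u_t + u), w_xx = exp(t)u_xx; substituting and dividing by exp(t), the lower-order terms cancel: u_t = (1/2)u_xx (standard heat equation).
Data for u: u(x,0) = w(x,0) = sin(2x) + 2sin(4x) + 3sin(5x). The boundary conditions carry over: u(0,t) = u(π,t) = 0.
Separating variables: u = Σ c_n exp(-n²t/2) sin(nx). From u(x,0) = sin(2x) + 2sin(4x) + 3sin(5x): c_2=1, c_4=2, c_5=3.
So u(x,t) = exp(-2t)sin(2x) + 2exp(-8t)sin(4x) + 3exp(-25t/2)sin(5x), and w(x,t) = exp(t)u(x,t).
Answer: w(x, t) = exp(-t)sin(2x) + 2exp(-7t)sin(4x) + 3exp(-23t/2)sin(5x)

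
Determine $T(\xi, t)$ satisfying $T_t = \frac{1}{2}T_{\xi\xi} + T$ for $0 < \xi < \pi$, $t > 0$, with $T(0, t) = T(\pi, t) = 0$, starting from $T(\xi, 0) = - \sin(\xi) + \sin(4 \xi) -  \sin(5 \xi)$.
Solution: Substitute $T = e^{t}u$.
Then $T_t = e^{t}(u_t + u)$, $T_{\xi\xi} = e^{t}u_{\xi\xi}$; substituting and dividing by $e^{t}$, the lower-order terms cancel: $u_t = \frac{1}{2}u_{\xi\xi}$ (standard heat equation).
Data for $u$: $u(\xi,0) = T(\xi,0) = - \sin(\xi) + \sin(4 \xi) - \sin(5 \xi)$. The boundary conditions carry over: $u(0,t) = u(\pi,t) = 0$.
Separating variables: $u = \sum c_n e^{-n^2t/2} \sin(n\xi)$. From $u(\xi,0) = - \sin(\xi) + \sin(4 \xi) - \sin(5 \xi)$: $c_1=-1, c_4=1, c_5=-1$.
So $u(\xi,t) = e^{-8 t} \sin(4 \xi) - e^{-t/2} \sin(\xi) - e^{-25 t/2} \sin(5 \xi)$, and $T(\xi,t) = e^{t}u(\xi,t)$.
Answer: $T(\xi, t) = - e^{t/2} \sin(\xi) + e^{-7 t} \sin(4 \xi) -  e^{-23 t/2} \sin(5 \xi)$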